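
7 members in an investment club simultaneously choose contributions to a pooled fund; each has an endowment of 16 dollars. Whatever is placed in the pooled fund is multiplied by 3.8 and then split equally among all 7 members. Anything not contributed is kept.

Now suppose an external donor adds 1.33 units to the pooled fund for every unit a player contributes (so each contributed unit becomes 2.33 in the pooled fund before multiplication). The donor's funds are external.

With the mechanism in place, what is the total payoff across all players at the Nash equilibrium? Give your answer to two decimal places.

Under the mechanism each unit contributed yields 3.8 × 2.33 / 7 = 1.2649 back to its contributor per unit of net cost, which exceeds 1, making full contribution the dominant choice for everyone.
So the Nash equilibrium is full contribution by all 7; the group earns 3.8 × 2.33 × 112 = 991.65.

991.65 dollars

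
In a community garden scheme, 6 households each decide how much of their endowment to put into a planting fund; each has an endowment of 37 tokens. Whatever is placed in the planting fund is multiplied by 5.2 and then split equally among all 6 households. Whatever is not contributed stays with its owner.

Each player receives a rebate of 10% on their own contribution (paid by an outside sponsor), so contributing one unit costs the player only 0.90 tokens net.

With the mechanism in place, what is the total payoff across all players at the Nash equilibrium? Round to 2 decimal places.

222.00 tokens

The effective private return is (5.2/6) / 0.90 = 0.9630, which is still under 1, so the mechanism doesn't change anyone's dominant strategy: zero contribution.
Everyone keeps their endowment and the group total is 6 × 37 = 222.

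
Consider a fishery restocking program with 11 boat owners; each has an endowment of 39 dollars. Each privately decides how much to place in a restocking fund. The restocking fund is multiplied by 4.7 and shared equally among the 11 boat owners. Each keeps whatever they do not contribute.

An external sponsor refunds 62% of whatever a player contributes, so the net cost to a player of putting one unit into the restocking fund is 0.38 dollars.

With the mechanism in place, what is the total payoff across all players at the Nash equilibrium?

Under the mechanism each unit contributed yields (4.7/11) / 0.38 = 1.1244 back to its contributor per unit of net cost, which exceeds 1, making full contribution the dominant choice for everyone.
At the Nash equilibrium everyone contributes 39. Group total payoff = 11 × (39 × 0.62 + 4.7 × 39) = 2282.28.

2282.28 dollars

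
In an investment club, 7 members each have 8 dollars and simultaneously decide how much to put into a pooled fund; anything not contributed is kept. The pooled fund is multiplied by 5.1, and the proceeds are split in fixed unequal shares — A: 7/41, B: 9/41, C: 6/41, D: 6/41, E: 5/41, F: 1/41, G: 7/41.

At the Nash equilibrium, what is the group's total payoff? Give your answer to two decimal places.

Player j's private return per contributed unit is 5.1 × (j's share). Contributing is weakly dominant for j when that share is at least 1/5.1 = 0.1961, and contributing 0 is dominant otherwise.
The only share above 0.1961 is B's 9/41, contributing 8; the remaining 6 contribute 0. Total contributed: 8.
The pooled fund pays out 5.1 × 8 = 40.80 in total (split across the unequal shares, but the aggregate is all that matters for the group sum).
The 6 free-riders keep 8 each, adding 48. Group total = 48 + 40.80 = 88.80.

88.80 dollars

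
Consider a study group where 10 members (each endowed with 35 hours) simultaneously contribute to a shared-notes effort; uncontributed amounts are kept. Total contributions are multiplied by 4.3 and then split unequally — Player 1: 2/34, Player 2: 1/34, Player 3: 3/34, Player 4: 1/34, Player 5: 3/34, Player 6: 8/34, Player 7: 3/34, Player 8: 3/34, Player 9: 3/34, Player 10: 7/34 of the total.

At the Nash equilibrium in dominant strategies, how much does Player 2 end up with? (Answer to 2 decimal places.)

A player with share s gets back 4.3·s per unit contributed, so full contribution is dominant for anyone with s > 1/4.3 = 0.2326 and zero contribution is dominant for anyone below.
Player 6 alone (share 8/34) is above the threshold, contributing 35; the remaining 9 contribute 0. Total contributed: 35.
Player 2 keeps 35 and receives 4.3 × 35 × 1/34 = 4.43 from the shared-notes effort, for a payoff of 39.43.

39.43 hours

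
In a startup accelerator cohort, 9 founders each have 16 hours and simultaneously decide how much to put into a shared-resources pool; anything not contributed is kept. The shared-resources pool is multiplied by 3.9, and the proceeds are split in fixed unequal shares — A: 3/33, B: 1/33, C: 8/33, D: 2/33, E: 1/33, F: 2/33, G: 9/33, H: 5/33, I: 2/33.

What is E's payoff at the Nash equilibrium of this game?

17.89 hours

Each unit j contributes comes back to j as 3.9 × (j's share), so j prefers to contribute only if that share exceeds 1/3.9 = 0.2564; otherwise keeping the unit dominates.
Only G (9/33) clears that bar, contributing 16; the remaining 8 contribute 0. Total contributed: 16.
E keeps 16 and receives 3.9 × 16 × 1/33 = 1.89 from the shared-resources pool, for a payoff of 17.89.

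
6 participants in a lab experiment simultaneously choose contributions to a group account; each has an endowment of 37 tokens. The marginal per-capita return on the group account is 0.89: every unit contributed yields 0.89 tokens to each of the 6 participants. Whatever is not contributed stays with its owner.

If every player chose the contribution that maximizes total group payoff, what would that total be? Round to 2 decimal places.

Each contributed unit returns 5.340 to the group as a whole (0.89 to each of 6 players), which exceeds 1, so the social optimum is full contribution: group total = 5.340 × 222 = 1185.48.

1185.48 tokens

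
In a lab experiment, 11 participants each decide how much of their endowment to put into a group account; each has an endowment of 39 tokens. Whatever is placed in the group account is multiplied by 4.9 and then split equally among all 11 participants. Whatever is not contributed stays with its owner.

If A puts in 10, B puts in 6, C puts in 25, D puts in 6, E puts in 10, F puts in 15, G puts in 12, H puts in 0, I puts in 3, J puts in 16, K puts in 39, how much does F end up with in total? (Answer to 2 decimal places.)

Total contributed: 10 + 6 + 25 + 6 + 10 + 15 + 12 + 0 + 3 + 16 + 39 = 142.
Each receives 4.9 × 142 / 11 = 63.25 from the group account.
F keeps 39 − 15 = 24, so F's payoff is 24 + 63.25 = 87.25.

87.25 tokens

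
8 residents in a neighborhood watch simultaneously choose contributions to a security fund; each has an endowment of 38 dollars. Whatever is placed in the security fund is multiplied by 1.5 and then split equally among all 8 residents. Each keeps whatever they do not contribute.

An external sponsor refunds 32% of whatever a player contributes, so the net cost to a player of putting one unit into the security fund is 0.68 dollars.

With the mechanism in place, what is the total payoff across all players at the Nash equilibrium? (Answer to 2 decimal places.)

304.00 dollars

With the mechanism, a contributed unit returns (1.5/8) / 0.68 = 0.2757 per unit of net cost — still below 1 — so contributing 0 remains dominant for every player.
Everyone keeps their endowment and the group total is 8 × 38 = 304.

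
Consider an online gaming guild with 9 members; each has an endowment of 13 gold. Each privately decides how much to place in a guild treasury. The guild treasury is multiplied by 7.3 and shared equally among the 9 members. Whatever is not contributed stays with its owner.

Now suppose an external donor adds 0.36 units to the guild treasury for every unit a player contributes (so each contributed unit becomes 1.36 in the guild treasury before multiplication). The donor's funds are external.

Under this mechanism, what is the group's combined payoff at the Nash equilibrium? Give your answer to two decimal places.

Under the mechanism each unit contributed yields 7.3 × 1.36 / 9 = 1.1031 back to its contributor per unit of net cost, which exceeds 1, making full contribution the dominant choice for everyone.
At the Nash equilibrium everyone contributes 13. Group total payoff = 7.3 × 1.36 × 117 = 1161.58.

1161.58 gold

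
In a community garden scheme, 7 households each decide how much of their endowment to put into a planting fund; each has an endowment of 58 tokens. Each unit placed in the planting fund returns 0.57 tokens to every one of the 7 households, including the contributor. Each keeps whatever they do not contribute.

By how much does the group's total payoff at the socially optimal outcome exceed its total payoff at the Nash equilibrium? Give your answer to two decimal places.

The private return per contributed unit is 0.57 < 1, so contributing 0 is dominant for every player. At the Nash equilibrium everyone keeps their 58, and the group total is 7 × 58 = 406.
Each contributed unit returns 3.990 to the group as a whole (0.57 to each of 7 players), which exceeds 1, so the social optimum is full contribution: group total = 3.990 × 406 = 1619.94.
Efficiency loss = 1619.94 − 406 = 1213.94.

1213.94 tokens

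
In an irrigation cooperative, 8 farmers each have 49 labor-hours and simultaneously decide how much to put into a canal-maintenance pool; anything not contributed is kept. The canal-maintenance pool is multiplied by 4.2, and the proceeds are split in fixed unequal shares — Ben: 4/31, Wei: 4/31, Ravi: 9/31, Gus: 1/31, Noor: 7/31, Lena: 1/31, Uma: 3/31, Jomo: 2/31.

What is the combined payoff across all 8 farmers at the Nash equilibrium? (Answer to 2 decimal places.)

A player with share s gets back 4.2·s per unit contributed, so full contribution is dominant for anyone with s > 1/4.2 = 0.2381 and zero contribution is dominant for anyone below.
The only share above 0.2381 is Ravi's 9/31, contributing 49; the remaining 7 contribute 0. Total contributed: 49.
The canal-maintenance pool pays out 4.2 × 49 = 205.80 in total (split across the unequal shares, but the aggregate is all that matters for the group sum).
The 7 free-riders keep 49 each, adding 343. Group total = 343 + 205.80 = 548.80.

548.80 labor-hours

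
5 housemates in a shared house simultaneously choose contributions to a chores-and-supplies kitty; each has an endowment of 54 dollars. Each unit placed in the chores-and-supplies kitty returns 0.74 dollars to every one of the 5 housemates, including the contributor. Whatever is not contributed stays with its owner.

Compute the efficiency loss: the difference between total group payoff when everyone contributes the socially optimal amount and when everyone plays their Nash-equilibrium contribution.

729.00 dollars

The private return per contributed unit is 0.74 < 1, so contributing 0 is dominant for every player. At the Nash equilibrium everyone keeps their 54, and the group total is 5 × 54 = 270.
Each contributed unit returns 3.700 to the group as a whole (0.74 to each of 5 players), which exceeds 1, so the social optimum is full contribution: group total = 3.700 × 270 = 999.00.
Efficiency loss = 999.00 − 270 = 729.00.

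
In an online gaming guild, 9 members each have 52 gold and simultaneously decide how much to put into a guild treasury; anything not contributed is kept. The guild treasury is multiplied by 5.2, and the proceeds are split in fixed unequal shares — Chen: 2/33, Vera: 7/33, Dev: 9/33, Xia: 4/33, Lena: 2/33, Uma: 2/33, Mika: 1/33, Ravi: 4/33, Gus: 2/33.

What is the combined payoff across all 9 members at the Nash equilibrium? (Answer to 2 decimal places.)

Player j's private return per contributed unit is 5.2 × (j's share). Contributing is weakly dominant for j when that share is at least 1/5.2 = 0.1923, and contributing 0 is dominant otherwise.
The shares above 0.1923 belong to Vera and Dev, contributing 52 each; the remaining 7 contribute 0. Total contributed: 104.
The guild treasury pays out 5.2 × 104 = 540.80 in total (split across the unequal shares, but the aggregate is all that matters for the group sum).
The 7 free-riders keep 52 each, adding 364. Group total = 364 + 540.80 = 904.80.

904.80 gold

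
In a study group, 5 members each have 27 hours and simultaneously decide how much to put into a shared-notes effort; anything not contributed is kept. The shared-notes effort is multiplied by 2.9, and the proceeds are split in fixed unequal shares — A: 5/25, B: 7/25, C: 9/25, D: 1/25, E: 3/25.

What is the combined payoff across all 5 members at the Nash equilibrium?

For player j, contributing a unit is worthwhile iff 2.9 × (j's share) ≥ 1, i.e. iff j's share is at least 0.3448.
C alone (share 9/25) is above the threshold, contributing 27; the remaining 4 contribute 0. Total contributed: 27.
The shared-notes effort pays out 2.9 × 27 = 78.30 in total (split across the unequal shares, but the aggregate is all that matters for the group sum).
The 4 free-riders keep 27 each, adding 108. Group total = 108 + 78.30 = 186.30.

186.30 hours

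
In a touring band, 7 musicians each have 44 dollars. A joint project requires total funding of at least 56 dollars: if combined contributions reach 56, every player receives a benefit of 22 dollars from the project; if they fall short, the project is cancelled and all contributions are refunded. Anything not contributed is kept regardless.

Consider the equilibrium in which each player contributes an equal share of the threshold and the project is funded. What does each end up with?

Equal share of the threshold: 56/7 = 8.
At this profile no one gains by cutting their contribution: any cut drops the total below 56, the project is cancelled, contributions are refunded, and the deviator ends with 44, which is less than 44 − 8 + 22 = 58. Contributing more than 8 just wastes the excess. So contributing exactly 8 is a best response.
Each player's payoff: 44 − 8 + 22 = 58.

58 dollars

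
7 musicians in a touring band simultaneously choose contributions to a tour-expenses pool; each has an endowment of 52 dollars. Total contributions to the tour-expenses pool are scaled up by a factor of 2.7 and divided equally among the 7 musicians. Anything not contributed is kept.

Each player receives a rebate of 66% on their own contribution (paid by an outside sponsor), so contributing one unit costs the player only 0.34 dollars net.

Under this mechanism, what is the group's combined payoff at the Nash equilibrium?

With the mechanism, a contributed unit returns (2.7/7) / 0.34 = 1.1345 per unit of net cost to the contributor — now above 1 — so contributing fully is weakly dominant for every player.
At the Nash equilibrium everyone contributes 52. Group total payoff = 7 × (52 × 0.66 + 2.7 × 52) = 1223.04.

1223.04 dollars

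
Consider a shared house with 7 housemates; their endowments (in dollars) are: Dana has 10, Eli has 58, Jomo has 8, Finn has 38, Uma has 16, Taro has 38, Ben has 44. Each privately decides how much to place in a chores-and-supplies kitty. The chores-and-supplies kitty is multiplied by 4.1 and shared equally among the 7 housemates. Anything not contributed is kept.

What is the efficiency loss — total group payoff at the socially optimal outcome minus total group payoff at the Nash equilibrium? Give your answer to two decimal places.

657.20 dollars

The private return per contributed unit is 4.1/7 = 0.5857 < 1 for every player regardless of endowment, so the Nash equilibrium is zero contribution and the group total is Σ E_j = 10 + 58 + 8 + 38 + 16 + 38 + 44 = 212.
Each contributed unit returns 4.100 to the group, so the social optimum is full contribution by everyone: group total = 4.100 × 212 = 869.20.
Efficiency loss = (4.100 − 1) × 212 = 657.20.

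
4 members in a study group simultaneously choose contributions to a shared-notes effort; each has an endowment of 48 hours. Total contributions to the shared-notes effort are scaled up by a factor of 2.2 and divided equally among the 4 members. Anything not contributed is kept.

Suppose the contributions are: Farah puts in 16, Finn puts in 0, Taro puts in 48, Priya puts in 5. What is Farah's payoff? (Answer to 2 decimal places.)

Total contributed: 16 + 0 + 48 + 5 = 69.
Each receives 2.2 × 69 / 4 = 37.95 from the shared-notes effort.
Farah keeps 48 − 16 = 32, so Farah's payoff is 32 + 37.95 = 69.95.

69.95 hours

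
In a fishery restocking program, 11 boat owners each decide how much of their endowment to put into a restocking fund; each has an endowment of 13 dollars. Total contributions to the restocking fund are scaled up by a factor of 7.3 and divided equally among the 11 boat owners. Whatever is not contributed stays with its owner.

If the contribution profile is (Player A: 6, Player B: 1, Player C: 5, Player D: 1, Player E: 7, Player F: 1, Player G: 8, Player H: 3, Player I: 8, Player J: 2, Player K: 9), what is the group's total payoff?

464.30 dollars

Total contributed: 6 + 1 + 5 + 1 + 7 + 1 + 8 + 3 + 8 + 2 + 9 = 51; total kept: 11 × 13 − 51 = 92.
The restocking fund pays out 7.3 × 51 = 372.30 in aggregate.
Group total = 92 + 372.30 = 464.30.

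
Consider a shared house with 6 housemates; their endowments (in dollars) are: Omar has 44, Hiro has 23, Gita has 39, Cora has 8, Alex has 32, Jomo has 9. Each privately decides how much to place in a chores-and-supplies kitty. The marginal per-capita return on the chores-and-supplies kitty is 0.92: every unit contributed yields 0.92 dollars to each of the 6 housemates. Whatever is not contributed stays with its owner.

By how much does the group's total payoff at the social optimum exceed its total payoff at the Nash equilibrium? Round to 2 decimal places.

700.60 dollars

The private return per contributed unit is 0.92 < 1 for everyone, so the Nash equilibrium is zero contribution and the group total is Σ E_j = 44 + 23 + 39 + 8 + 32 + 9 = 155.
Each contributed unit returns 5.520 to the group, so the social optimum is full contribution by everyone: group total = 5.520 × 155 = 855.60.
Efficiency loss = (5.520 − 1) × 155 = 700.60.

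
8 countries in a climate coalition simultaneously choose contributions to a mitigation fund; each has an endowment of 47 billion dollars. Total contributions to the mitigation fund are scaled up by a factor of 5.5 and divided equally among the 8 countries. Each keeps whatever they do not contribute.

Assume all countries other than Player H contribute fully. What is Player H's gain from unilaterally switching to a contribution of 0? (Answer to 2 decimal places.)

Switching from a contribution of 47 to 0 lets Player H keep an extra 47 billion dollars, but lowers the mitigation fund by 47, which costs Player H their own share of that drop: 5.5/8 × 47 = 32.31.
Net gain = 47 − 32.31 = 14.69. The private return per contributed unit (0.6875) is below 1, so free-riding is indeed the best response regardless of what the others do.

14.69 billion dollars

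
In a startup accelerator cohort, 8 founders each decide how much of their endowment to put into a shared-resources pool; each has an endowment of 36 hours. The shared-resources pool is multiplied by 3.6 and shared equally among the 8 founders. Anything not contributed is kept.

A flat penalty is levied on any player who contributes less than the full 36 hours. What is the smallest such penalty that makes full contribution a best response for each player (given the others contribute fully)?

Given the others contribute fully, the best deviation is to contribute 0 (any partial contribution still incurs the fine and gives up units whose private return 0.4500 is below 1).
Deviating from 36 to 0 saves 36 hours but forfeits the deviator's share of the drop in the shared-resources pool: 3.6/8 × 36 = 16.20.
So the deviation gain is 36 − 16.20 = 19.80, and the fine must be at least 19.80 hours to wipe it out.

19.80 hours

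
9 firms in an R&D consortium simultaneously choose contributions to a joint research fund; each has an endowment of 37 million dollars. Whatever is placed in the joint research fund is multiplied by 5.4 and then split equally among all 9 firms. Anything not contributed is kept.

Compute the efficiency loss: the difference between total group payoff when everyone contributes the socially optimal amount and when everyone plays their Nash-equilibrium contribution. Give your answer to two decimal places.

Each contributed unit returns 5.4/9 = 0.6000 to its contributor — below 1 — so contributing 0 is dominant for every player. At the Nash equilibrium everyone keeps their 37, and the group total is 9 × 37 = 333.
Each contributed unit returns 5.400 to the group as a whole (0.6000 to each of 9 players), which exceeds 1, so the social optimum is full contribution: group total = 5.400 × 333 = 1798.20.
Efficiency loss = 1798.20 − 333 = 1465.20.

1465.20 million dollars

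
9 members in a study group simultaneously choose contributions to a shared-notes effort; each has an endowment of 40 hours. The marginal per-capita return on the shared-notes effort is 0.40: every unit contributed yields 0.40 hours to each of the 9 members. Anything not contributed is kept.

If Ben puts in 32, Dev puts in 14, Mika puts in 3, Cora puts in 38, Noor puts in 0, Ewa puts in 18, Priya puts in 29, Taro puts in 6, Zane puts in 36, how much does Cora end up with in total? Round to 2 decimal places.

72.40 hours

Total contributed: 32 + 14 + 3 + 38 + 0 + 18 + 29 + 6 + 36 = 176.
Each receives 0.40 × 176 = 70.40 from the shared-notes effort.
Cora keeps 40 − 38 = 2, so Cora's payoff is 2 + 70.40 = 72.40.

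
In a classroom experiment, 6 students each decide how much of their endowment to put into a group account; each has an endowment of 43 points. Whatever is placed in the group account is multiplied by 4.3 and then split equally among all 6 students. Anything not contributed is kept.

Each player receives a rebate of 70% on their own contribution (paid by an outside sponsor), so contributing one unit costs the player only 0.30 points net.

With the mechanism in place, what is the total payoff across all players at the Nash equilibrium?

1290.00 points

Under the mechanism each unit contributed yields (4.3/6) / 0.30 = 2.3889 back to its contributor per unit of net cost, which exceeds 1, making full contribution the dominant choice for everyone.
So the Nash equilibrium is full contribution by all 6; the group earns 6 × (43 × 0.70 + 4.3 × 43) = 1290.00.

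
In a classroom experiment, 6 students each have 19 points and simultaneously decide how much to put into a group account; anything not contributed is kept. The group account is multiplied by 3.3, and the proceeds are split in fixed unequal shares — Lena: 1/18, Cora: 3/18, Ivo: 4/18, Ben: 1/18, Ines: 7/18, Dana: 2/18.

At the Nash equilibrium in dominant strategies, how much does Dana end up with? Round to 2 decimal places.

25.97 points

Player j's private return per contributed unit is 3.3 × (j's share). Contributing is weakly dominant for j when that share is at least 1/3.3 = 0.3030, and contributing 0 is dominant otherwise.
The only share above 0.3030 is Ines's 7/18, contributing 19; the remaining 5 contribute 0. Total contributed: 19.
Dana keeps 19 and receives 3.3 × 19 × 2/18 = 6.97 from the group account, for a payoff of 25.97.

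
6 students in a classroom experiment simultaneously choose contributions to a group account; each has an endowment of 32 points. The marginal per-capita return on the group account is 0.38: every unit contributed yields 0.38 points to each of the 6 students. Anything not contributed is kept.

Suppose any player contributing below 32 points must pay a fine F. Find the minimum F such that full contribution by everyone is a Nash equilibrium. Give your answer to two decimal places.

19.84 points

Given the others contribute fully, the best deviation is to contribute 0 (any partial contribution still incurs the fine and gives up units whose private return 0.38 is below 1).
Deviating from 32 to 0 saves 32 points but forfeits the deviator's share of the drop in the group account: 0.38 × 32 = 12.16.
So the deviation gain is 32 − 12.16 = 19.84, and the fine must be at least 19.84 points to wipe it out.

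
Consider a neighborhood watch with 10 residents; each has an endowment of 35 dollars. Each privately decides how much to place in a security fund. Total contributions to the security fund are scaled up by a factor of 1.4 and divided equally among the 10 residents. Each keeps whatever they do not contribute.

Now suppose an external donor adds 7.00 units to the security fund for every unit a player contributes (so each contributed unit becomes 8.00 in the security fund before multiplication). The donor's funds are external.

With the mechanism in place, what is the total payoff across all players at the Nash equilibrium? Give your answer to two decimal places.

Under the mechanism each unit contributed yields 1.4 × 8.00 / 10 = 1.1200 back to its contributor per unit of net cost, which exceeds 1, making full contribution the dominant choice for everyone.
At the Nash equilibrium everyone contributes 35. Group total payoff = 1.4 × 8.00 × 350 = 3920.00.

3920.00 dollars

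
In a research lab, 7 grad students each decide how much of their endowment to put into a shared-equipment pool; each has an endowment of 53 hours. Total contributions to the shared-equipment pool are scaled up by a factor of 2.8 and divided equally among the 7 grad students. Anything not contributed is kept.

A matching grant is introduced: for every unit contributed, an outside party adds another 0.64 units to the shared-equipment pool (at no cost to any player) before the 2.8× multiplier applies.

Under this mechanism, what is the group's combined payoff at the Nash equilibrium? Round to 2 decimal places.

371.00 hours

With the mechanism, a contributed unit returns 2.8 × 1.64 / 7 = 0.6560 per unit of net cost — still below 1 — so contributing 0 remains dominant for every player.
At the Nash equilibrium no one contributes; group total payoff = 7 × 53 = 371.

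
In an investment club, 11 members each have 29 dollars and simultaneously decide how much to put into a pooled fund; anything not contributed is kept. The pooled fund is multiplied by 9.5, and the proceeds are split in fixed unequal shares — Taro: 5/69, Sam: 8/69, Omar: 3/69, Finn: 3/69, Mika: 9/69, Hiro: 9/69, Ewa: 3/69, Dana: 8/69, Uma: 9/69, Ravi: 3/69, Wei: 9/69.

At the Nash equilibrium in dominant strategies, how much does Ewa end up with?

Player j's private return per contributed unit is 9.5 × (j's share). Contributing is weakly dominant for j when that share is at least 1/9.5 = 0.1053, and contributing 0 is dominant otherwise.
Sam, Mika, Hiro, Dana, Uma and Wei are above the threshold, contributing 29 each; the remaining 5 contribute 0. Total contributed: 174.
Ewa keeps 29 and receives 9.5 × 174 × 3/69 = 71.87 from the pooled fund, for a payoff of 100.87.

100.87 dollars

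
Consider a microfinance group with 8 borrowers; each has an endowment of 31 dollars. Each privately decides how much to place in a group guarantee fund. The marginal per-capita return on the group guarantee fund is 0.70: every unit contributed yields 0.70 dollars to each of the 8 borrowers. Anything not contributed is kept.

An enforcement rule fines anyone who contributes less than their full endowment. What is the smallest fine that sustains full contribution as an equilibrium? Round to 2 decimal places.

9.30 dollars

Given the others contribute fully, the best deviation is to contribute 0 (any partial contribution still incurs the fine and gives up units whose private return 0.70 is below 1).
Deviating from 31 to 0 saves 31 dollars but forfeits the deviator's share of the drop in the group guarantee fund: 0.70 × 31 = 21.70.
So the deviation gain is 31 − 21.70 = 9.30, and the fine must be at least 9.30 dollars to wipe it out.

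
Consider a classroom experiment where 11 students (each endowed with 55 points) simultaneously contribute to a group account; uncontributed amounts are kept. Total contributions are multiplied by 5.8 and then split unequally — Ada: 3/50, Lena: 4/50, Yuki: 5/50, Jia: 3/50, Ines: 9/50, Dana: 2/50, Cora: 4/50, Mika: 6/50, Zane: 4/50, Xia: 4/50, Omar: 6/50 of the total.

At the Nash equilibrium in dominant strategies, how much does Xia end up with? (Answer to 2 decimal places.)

80.52 points

Player j's private return per contributed unit is 5.8 × (j's share). Contributing is weakly dominant for j when that share is at least 1/5.8 = 0.1724, and contributing 0 is dominant otherwise.
Ines alone (share 9/50) is above the threshold, contributing 55; the remaining 10 contribute 0. Total contributed: 55.
Xia keeps 55 and receives 5.8 × 55 × 4/50 = 25.52 from the group account, for a payoff of 80.52.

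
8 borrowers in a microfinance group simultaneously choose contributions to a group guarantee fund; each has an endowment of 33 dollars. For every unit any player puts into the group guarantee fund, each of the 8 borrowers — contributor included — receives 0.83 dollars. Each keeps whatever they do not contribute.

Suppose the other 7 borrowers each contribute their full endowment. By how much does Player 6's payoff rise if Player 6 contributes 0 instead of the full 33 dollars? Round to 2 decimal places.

Switching from a contribution of 33 to 0 lets Player 6 keep an extra 33 dollars, but lowers the group guarantee fund by 33, which costs Player 6 their own share of that drop: 0.83 × 33 = 27.39.
Net gain = 33 − 27.39 = 5.61. The private return per contributed unit (0.83) is below 1, so free-riding is indeed the best response regardless of what the others do.

5.61 dollars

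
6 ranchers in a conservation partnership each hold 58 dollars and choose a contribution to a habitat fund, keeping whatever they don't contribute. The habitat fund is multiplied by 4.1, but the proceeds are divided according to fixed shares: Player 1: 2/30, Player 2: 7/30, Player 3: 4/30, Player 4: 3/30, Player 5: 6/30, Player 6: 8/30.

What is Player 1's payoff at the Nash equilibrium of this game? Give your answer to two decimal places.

Player j's private return per contributed unit is 4.1 × (j's share). Contributing is weakly dominant for j when that share is at least 1/4.1 = 0.2439, and contributing 0 is dominant otherwise.
Player 6 alone (share 8/30) is above the threshold, contributing 58; the remaining 5 contribute 0. Total contributed: 58.
Player 1 keeps 58 and receives 4.1 × 58 × 2/30 = 15.85 from the habitat fund, for a payoff of 73.85.

73.85 dollars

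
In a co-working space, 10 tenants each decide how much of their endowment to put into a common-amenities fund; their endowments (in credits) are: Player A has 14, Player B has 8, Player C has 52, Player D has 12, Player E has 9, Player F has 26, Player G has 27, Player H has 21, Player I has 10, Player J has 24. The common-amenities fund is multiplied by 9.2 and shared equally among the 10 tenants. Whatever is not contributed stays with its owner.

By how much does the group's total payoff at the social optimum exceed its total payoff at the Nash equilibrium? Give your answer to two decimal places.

The private return per contributed unit is 9.2/10 = 0.9200 < 1 for every player regardless of endowment, so the Nash equilibrium is zero contribution and the group total is Σ E_j = 14 + 8 + 52 + 12 + 9 + 26 + 27 + 21 + 10 + 24 = 203.
Each contributed unit returns 9.200 to the group, so the social optimum is full contribution by everyone: group total = 9.200 × 203 = 1867.60.
Efficiency loss = (9.200 − 1) × 203 = 1664.60.

1664.60 credits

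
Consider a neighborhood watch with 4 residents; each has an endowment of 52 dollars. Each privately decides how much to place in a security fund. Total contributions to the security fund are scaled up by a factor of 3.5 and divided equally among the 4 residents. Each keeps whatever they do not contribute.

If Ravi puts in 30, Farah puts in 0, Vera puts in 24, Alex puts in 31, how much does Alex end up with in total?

Total contributed: 30 + 0 + 24 + 31 = 85.
Each receives 3.5 × 85 / 4 = 74.38 from the security fund.
Alex keeps 52 − 31 = 21, so Alex's payoff is 21 + 74.38 = 95.38.

95.38 dollars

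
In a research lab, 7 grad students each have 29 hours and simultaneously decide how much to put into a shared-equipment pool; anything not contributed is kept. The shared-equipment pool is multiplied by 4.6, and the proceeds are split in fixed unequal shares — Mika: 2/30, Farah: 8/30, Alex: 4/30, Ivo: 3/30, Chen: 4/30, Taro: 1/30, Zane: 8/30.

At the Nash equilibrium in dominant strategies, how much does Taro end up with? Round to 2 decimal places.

37.89 hours

Player j's private return per contributed unit is 4.6 × (j's share). Contributing is weakly dominant for j when that share is at least 1/4.6 = 0.2174, and contributing 0 is dominant otherwise.
Farah and Zane clear that bar, contributing 29 each; the remaining 5 contribute 0. Total contributed: 58.
Taro keeps 29 and receives 4.6 × 58 × 1/30 = 8.89 from the shared-equipment pool, for a payoff of 37.89.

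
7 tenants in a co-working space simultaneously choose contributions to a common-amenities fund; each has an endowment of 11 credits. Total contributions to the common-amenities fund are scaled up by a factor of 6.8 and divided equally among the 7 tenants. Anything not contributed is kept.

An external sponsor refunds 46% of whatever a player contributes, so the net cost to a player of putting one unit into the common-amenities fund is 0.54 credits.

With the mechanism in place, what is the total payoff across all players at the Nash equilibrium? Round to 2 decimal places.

559.02 credits

The effective private return per unit is now (6.8/7) / 0.54 = 1.7989 > 1, so every player's dominant strategy flips to full contribution.
So the Nash equilibrium is full contribution by all 7; the group earns 7 × (11 × 0.46 + 6.8 × 11) = 559.02.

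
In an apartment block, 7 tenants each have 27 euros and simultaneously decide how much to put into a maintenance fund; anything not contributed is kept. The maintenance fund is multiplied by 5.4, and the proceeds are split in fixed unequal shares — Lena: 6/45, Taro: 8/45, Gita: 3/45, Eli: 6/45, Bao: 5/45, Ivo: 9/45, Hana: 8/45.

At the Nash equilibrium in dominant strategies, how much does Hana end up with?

52.92 euros

For player j, contributing a unit is worthwhile iff 5.4 × (j's share) ≥ 1, i.e. iff j's share is at least 0.1852.
Ivo alone (share 9/45) is above the threshold, contributing 27; the remaining 6 contribute 0. Total contributed: 27.
Hana keeps 27 and receives 5.4 × 27 × 8/45 = 25.92 from the maintenance fund, for a payoff of 52.92.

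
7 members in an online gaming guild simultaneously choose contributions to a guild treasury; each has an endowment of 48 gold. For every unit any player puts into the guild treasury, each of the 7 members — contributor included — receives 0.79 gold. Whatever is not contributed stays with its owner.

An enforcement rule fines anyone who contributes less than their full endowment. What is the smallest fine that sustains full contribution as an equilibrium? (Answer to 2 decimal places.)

10.08 gold

Given the others contribute fully, the best deviation is to contribute 0 (any partial contribution still incurs the fine and gives up units whose private return 0.79 is below 1).
Deviating from 48 to 0 saves 48 gold but forfeits the deviator's share of the drop in the guild treasury: 0.79 × 48 = 37.92.
So the deviation gain is 48 − 37.92 = 10.08, and the fine must be at least 10.08 gold to wipe it out.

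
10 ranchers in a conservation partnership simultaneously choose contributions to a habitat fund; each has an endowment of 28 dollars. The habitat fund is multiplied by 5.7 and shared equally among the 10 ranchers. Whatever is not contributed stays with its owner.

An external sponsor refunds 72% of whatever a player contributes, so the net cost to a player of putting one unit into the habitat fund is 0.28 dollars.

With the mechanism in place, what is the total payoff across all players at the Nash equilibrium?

The effective private return per unit is now (5.7/10) / 0.28 = 2.0357 > 1, so every player's dominant strategy flips to full contribution.
So the Nash equilibrium is full contribution by all 10; the group earns 10 × (28 × 0.72 + 5.7 × 28) = 1797.60.

1797.60 dollars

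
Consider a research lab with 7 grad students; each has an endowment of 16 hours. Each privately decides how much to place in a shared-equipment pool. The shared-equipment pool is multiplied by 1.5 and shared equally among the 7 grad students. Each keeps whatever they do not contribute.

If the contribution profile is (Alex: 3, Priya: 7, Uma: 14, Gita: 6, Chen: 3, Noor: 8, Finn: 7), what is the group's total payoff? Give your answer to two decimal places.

136.00 hours

Total contributed: 3 + 7 + 14 + 6 + 3 + 8 + 7 = 48; total kept: 7 × 16 − 48 = 64.
The shared-equipment pool pays out 1.5 × 48 = 72.00 in aggregate.
Group total = 64 + 72.00 = 136.00.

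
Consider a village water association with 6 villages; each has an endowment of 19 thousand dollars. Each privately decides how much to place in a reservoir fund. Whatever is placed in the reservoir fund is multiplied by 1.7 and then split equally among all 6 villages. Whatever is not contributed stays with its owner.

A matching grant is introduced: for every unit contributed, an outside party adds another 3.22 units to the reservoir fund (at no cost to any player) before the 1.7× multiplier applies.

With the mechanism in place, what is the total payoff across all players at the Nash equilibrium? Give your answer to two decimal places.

With the mechanism, a contributed unit returns 1.7 × 4.22 / 6 = 1.1957 per unit of net cost to the contributor — now above 1 — so contributing fully is weakly dominant for every player.
At the Nash equilibrium everyone contributes 19. Group total payoff = 1.7 × 4.22 × 114 = 817.84.

817.84 thousand dollars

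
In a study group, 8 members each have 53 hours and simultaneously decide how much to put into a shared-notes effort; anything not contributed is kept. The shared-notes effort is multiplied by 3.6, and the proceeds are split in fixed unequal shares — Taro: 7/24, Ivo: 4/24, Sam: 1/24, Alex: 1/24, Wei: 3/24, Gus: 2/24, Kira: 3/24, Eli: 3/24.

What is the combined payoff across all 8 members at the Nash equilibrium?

561.80 hours

Player j's private return per contributed unit is 3.6 × (j's share). Contributing is weakly dominant for j when that share is at least 1/3.6 = 0.2778, and contributing 0 is dominant otherwise.
Only Taro (7/24) clears that bar, contributing 53; the remaining 7 contribute 0. Total contributed: 53.
The shared-notes effort pays out 3.6 × 53 = 190.80 in total (split across the unequal shares, but the aggregate is all that matters for the group sum).
The 7 free-riders keep 53 each, adding 371. Group total = 371 + 190.80 = 561.80.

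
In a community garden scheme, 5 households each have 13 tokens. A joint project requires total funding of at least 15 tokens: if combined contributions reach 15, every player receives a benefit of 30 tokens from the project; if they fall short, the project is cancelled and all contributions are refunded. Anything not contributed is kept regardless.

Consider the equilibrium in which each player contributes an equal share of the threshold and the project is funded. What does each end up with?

40 tokens

Equal share of the threshold: 15/5 = 3.
At this profile no one gains by cutting their contribution: any cut drops the total below 15, the project is cancelled, contributions are refunded, and the deviator ends with 13, which is less than 13 − 3 + 30 = 40. Contributing more than 3 just wastes the excess. So contributing exactly 3 is a best response.
Each player's payoff: 13 − 3 + 30 = 40.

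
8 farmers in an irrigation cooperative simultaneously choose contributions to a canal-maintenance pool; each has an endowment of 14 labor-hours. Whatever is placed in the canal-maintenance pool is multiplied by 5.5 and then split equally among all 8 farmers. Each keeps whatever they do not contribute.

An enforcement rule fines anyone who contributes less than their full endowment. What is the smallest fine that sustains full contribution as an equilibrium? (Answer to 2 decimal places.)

4.38 labor-hours

Given the others contribute fully, the best deviation is to contribute 0 (any partial contribution still incurs the fine and gives up units whose private return 0.6875 is below 1).
Deviating from 14 to 0 saves 14 labor-hours but forfeits the deviator's share of the drop in the canal-maintenance pool: 5.5/8 × 14 = 9.62.
So the deviation gain is 14 − 9.62 = 4.38, and the fine must be at least 4.38 labor-hours to wipe it out.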